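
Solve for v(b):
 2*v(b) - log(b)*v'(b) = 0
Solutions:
 v(b) = C1*exp(2*li(b))


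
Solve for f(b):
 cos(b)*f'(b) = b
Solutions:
 f(b) = C1 + Integral(b/cos(b), b)


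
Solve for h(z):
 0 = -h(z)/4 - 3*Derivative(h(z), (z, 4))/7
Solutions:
 h(z) = (C1*sin(3^(3/4)*7^(1/4)*z/6) + C2*cos(3^(3/4)*7^(1/4)*z/6))*exp(-3^(3/4)*7^(1/4)*z/6) + (C3*sin(3^(3/4)*7^(1/4)*z/6) + C4*cos(3^(3/4)*7^(1/4)*z/6))*exp(3^(3/4)*7^(1/4)*z/6)


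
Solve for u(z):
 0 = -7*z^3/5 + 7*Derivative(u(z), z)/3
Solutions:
 u(z) = C1 + 3*z^4/20


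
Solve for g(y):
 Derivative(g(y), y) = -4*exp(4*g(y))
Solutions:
 g(y) = log(-I*(1/(C1 + 16*y))^(1/4))
 g(y) = log(I*(1/(C1 + 16*y))^(1/4))
 g(y) = log(-(1/(C1 + 16*y))^(1/4))
 g(y) = log(1/(C1 + 16*y))/4


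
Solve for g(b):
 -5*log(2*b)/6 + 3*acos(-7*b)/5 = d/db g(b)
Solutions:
 g(b) = C1 - 5*b*log(b)/6 + 3*b*acos(-7*b)/5 - 5*b*log(2)/6 + 5*b/6 + 3*sqrt(1 - 49*b^2)/35


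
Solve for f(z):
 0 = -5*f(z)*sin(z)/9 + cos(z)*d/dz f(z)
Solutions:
 f(z) = C1/cos(z)^(5/9)


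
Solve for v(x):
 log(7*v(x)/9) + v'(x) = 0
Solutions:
 -Integral(1/(-log(_y) - log(7) + 2*log(3)), (_y, v(x))) = C1 - x


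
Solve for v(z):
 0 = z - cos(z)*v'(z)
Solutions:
 v(z) = C1 + Integral(z/cos(z), z)


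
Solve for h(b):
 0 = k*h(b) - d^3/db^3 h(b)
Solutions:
 h(b) = C1*exp(b*k^(1/3)) + C2*exp(b*k^(1/3)*(-1 + sqrt(3)*I)/2) + C3*exp(-b*k^(1/3)*(1 + sqrt(3)*I)/2)


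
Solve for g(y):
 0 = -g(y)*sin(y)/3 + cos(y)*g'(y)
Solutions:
 g(y) = C1/cos(y)^(1/3)


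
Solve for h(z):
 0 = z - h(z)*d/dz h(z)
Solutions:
 h(z) = -sqrt(C1 + z^2)
 h(z) = sqrt(C1 + z^2)


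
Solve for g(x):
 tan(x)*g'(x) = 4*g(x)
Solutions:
 g(x) = C1*sin(x)^4


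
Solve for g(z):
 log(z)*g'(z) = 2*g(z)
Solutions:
 g(z) = C1*exp(2*li(z))


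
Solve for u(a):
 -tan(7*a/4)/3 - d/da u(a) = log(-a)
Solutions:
 u(a) = C1 - a*log(-a) + a + 4*log(cos(7*a/4))/21


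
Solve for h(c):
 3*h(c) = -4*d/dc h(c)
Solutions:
 h(c) = C1*exp(-3*c/4)


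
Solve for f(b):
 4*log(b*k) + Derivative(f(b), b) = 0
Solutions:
 f(b) = C1 - 4*b*log(b*k) + 4*b


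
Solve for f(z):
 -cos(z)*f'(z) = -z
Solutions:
 f(z) = C1 + Integral(z/cos(z), z)


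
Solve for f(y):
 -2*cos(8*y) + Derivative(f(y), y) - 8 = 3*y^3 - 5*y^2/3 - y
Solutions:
 f(y) = C1 + 3*y^4/4 - 5*y^3/9 - y^2/2 + 8*y + sin(8*y)/4


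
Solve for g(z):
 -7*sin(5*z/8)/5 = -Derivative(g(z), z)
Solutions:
 g(z) = C1 - 56*cos(5*z/8)/25


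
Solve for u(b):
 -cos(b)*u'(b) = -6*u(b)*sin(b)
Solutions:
 u(b) = C1/cos(b)^6


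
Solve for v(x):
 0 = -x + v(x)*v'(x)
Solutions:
 v(x) = -sqrt(C1 + x^2)
 v(x) = sqrt(C1 + x^2)


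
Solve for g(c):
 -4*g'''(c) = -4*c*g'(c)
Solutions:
 g(c) = C1 + Integral(C2*airyai(c) + C3*airybi(c), c)


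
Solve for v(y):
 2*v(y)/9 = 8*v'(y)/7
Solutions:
 v(y) = C1*exp(7*y/36)


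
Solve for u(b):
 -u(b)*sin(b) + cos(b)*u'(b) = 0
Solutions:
 u(b) = C1/cos(b)


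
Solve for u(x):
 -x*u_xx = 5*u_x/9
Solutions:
 u(x) = C1 + C2*x^(4/9)


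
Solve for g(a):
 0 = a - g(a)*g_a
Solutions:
 g(a) = -sqrt(C1 + a^2)
 g(a) = sqrt(C1 + a^2)


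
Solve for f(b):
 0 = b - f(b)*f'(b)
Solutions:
 f(b) = -sqrt(C1 + b^2)
 f(b) = sqrt(C1 + b^2)


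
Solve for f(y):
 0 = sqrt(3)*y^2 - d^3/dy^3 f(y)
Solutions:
 f(y) = C1 + C2*y + C3*y^2 + sqrt(3)*y^5/60


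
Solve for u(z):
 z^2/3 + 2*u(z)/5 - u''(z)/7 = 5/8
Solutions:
 u(z) = C1*exp(-sqrt(70)*z/5) + C2*exp(sqrt(70)*z/5) - 5*z^2/6 + 325/336


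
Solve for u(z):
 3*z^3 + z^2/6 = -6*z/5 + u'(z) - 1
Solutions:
 u(z) = C1 + 3*z^4/4 + z^3/18 + 3*z^2/5 + z


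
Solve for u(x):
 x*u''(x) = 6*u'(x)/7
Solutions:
 u(x) = C1 + C2*x^(13/7)


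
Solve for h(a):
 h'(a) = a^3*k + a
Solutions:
 h(a) = C1 + a^4*k/4 + a^2/2


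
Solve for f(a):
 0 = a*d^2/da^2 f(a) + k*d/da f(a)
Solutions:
 f(a) = C1 + a^(1 - re(k))*(C2*sin(log(a)*Abs(im(k))) + C3*cos(log(a)*im(k)))


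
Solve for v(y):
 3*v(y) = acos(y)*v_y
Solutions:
 v(y) = C1*exp(3*Integral(1/acos(y), y))


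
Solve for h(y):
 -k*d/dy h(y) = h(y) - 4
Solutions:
 h(y) = C1*exp(-y/k) + 4


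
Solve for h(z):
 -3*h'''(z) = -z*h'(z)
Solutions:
 h(z) = C1 + Integral(C2*airyai(3^(2/3)*z/3) + C3*airybi(3^(2/3)*z/3), z)


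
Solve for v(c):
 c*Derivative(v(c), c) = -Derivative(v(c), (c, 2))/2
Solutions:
 v(c) = C1 + C2*erf(c)


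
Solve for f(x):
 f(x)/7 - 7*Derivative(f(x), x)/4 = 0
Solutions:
 f(x) = C1*exp(4*x/49)


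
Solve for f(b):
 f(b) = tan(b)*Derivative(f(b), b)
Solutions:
 f(b) = C1*sin(b)


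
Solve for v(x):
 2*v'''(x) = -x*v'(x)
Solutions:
 v(x) = C1 + Integral(C2*airyai(-2^(2/3)*x/2) + C3*airybi(-2^(2/3)*x/2), x)


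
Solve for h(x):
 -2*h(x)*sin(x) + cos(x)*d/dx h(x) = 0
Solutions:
 h(x) = C1/cos(x)^2


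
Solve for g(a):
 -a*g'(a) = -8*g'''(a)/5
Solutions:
 g(a) = C1 + Integral(C2*airyai(5^(1/3)*a/2) + C3*airybi(5^(1/3)*a/2), a)


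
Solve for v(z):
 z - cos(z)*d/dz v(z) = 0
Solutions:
 v(z) = C1 + Integral(z/cos(z), z)


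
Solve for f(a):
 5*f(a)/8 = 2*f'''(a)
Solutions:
 f(a) = C3*exp(2^(2/3)*5^(1/3)*a/4) + (C1*sin(2^(2/3)*sqrt(3)*5^(1/3)*a/8) + C2*cos(2^(2/3)*sqrt(3)*5^(1/3)*a/8))*exp(-2^(2/3)*5^(1/3)*a/8)


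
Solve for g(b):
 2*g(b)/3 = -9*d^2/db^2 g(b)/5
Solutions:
 g(b) = C1*sin(sqrt(30)*b/9) + C2*cos(sqrt(30)*b/9)


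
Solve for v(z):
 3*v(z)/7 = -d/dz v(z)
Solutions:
 v(z) = C1*exp(-3*z/7)


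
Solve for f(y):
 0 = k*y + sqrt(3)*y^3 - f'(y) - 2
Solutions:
 f(y) = C1 + k*y^2/2 + sqrt(3)*y^4/4 - 2*y


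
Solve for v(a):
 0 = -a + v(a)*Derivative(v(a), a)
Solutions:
 v(a) = -sqrt(C1 + a^2)
 v(a) = sqrt(C1 + a^2)


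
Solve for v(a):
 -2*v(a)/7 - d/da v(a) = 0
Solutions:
 v(a) = C1*exp(-2*a/7)


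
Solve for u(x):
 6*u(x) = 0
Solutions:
 u(x) = 0


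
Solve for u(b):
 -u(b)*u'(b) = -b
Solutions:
 u(b) = -sqrt(C1 + b^2)
 u(b) = sqrt(C1 + b^2)


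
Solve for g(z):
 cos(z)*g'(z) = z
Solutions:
 g(z) = C1 + Integral(z/cos(z), z)


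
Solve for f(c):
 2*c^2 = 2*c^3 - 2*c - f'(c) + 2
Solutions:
 f(c) = C1 + c^4/2 - 2*c^3/3 - c^2 + 2*c


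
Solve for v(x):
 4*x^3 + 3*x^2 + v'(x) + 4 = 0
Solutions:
 v(x) = C1 - x^4 - x^3 - 4*x


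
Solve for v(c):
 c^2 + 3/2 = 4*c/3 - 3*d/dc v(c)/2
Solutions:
 v(c) = C1 - 2*c^3/9 + 4*c^2/9 - c


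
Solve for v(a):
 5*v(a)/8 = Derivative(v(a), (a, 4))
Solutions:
 v(a) = C1*exp(-10^(1/4)*a/2) + C2*exp(10^(1/4)*a/2) + C3*sin(10^(1/4)*a/2) + C4*cos(10^(1/4)*a/2)


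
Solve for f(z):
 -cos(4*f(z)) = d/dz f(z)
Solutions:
 f(z) = -asin((C1 + exp(8*z))/(C1 - exp(8*z)))/4 + pi/4
 f(z) = asin((C1 + exp(8*z))/(C1 - exp(8*z)))/4


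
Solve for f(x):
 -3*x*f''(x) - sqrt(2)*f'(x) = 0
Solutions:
 f(x) = C1 + C2*x^(1 - sqrt(2)/3)


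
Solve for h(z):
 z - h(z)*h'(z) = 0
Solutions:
 h(z) = -sqrt(C1 + z^2)
 h(z) = sqrt(C1 + z^2)


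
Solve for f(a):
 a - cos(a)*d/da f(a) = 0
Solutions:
 f(a) = C1 + Integral(a/cos(a), a)


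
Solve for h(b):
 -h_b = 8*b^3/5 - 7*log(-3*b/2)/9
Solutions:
 h(b) = C1 - 2*b^4/5 + 7*b*log(-b)/9 + 7*b*(-1 - log(2) + log(3))/9


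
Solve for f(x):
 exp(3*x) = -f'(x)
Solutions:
 f(x) = C1 - exp(3*x)/3


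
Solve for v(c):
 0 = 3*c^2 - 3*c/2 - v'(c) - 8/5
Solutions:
 v(c) = C1 + c^3 - 3*c^2/4 - 8*c/5


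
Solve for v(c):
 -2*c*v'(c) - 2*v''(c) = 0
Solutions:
 v(c) = C1 + C2*erf(sqrt(2)*c/2)


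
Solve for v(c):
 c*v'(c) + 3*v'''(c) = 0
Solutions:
 v(c) = C1 + Integral(C2*airyai(-3^(2/3)*c/3) + C3*airybi(-3^(2/3)*c/3), c)


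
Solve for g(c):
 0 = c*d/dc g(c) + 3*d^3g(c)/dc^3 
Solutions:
 g(c) = C1 + Integral(C2*airyai(-3^(2/3)*c/3) + C3*airybi(-3^(2/3)*c/3), c)


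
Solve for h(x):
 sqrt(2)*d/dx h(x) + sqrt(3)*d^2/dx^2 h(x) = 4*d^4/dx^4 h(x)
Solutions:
 h(x) = C1 + C2*exp(-x*(3^(5/6)/(sqrt(18 - sqrt(3)) + 3*sqrt(2))^(1/3) + 3^(2/3)*(sqrt(18 - sqrt(3)) + 3*sqrt(2))^(1/3))/12)*sin(x*(-3^(1/6)*(sqrt(18 - sqrt(3)) + 3*sqrt(2))^(1/3) + 3^(1/3)/(sqrt(18 - sqrt(3)) + 3*sqrt(2))^(1/3))/4) + C3*exp(-x*(3^(5/6)/(sqrt(18 - sqrt(3)) + 3*sqrt(2))^(1/3) + 3^(2/3)*(sqrt(18 - sqrt(3)) + 3*sqrt(2))^(1/3))/12)*cos(x*(-3^(1/6)*(sqrt(18 - sqrt(3)) + 3*sqrt(2))^(1/3) + 3^(1/3)/(sqrt(18 - sqrt(3)) + 3*sqrt(2))^(1/3))/4) + C4*exp(x*(3^(5/6)/(sqrt(18 - sqrt(3)) + 3*sqrt(2))^(1/3) + 3^(2/3)*(sqrt(18 - sqrt(3)) + 3*sqrt(2))^(1/3))/6)


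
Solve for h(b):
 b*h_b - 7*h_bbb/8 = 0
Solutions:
 h(b) = C1 + Integral(C2*airyai(2*7^(2/3)*b/7) + C3*airybi(2*7^(2/3)*b/7), b)


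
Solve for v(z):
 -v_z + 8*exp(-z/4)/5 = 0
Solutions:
 v(z) = C1 - 32*exp(-z/4)/5


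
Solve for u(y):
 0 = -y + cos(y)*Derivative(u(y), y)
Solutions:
 u(y) = C1 + Integral(y/cos(y), y)


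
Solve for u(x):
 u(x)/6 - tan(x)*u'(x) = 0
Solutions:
 u(x) = C1*sin(x)^(1/6)


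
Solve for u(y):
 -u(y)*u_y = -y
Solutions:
 u(y) = -sqrt(C1 + y^2)
 u(y) = sqrt(C1 + y^2)


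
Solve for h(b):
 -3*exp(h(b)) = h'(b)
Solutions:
 h(b) = log(1/(C1 + 3*b))


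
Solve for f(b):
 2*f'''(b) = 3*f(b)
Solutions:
 f(b) = C3*exp(2^(2/3)*3^(1/3)*b/2) + (C1*sin(2^(2/3)*3^(5/6)*b/4) + C2*cos(2^(2/3)*3^(5/6)*b/4))*exp(-2^(2/3)*3^(1/3)*b/4)


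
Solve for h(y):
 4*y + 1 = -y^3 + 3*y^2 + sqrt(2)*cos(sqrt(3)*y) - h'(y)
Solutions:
 h(y) = C1 - y^4/4 + y^3 - 2*y^2 - y + sqrt(6)*sin(sqrt(3)*y)/3


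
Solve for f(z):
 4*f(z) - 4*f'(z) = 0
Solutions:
 f(z) = C1*exp(z)


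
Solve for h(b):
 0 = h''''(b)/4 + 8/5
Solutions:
 h(b) = C1 + C2*b + C3*b^2 + C4*b^3 - 4*b^4/15


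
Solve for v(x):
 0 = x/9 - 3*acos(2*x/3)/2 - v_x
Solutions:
 v(x) = C1 + x^2/18 - 3*x*acos(2*x/3)/2 + 3*sqrt(9 - 4*x^2)/4


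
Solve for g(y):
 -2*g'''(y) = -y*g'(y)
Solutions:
 g(y) = C1 + Integral(C2*airyai(2^(2/3)*y/2) + C3*airybi(2^(2/3)*y/2), y)


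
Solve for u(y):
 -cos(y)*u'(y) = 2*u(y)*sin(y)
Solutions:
 u(y) = C1*cos(y)^2


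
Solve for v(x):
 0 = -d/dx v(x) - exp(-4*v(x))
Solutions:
 v(x) = log(-I*(C1 - 4*x)^(1/4))
 v(x) = log(I*(C1 - 4*x)^(1/4))
 v(x) = log(-(C1 - 4*x)^(1/4))
 v(x) = log(C1 - 4*x)/4


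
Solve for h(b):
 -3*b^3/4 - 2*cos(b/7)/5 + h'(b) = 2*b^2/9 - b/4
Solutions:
 h(b) = C1 + 3*b^4/16 + 2*b^3/27 - b^2/8 + 14*sin(b/7)/5


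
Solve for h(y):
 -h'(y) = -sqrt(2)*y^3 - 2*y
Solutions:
 h(y) = C1 + sqrt(2)*y^4/4 + y^2


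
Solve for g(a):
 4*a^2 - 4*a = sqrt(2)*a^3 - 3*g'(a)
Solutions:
 g(a) = C1 + sqrt(2)*a^4/12 - 4*a^3/9 + 2*a^2/3


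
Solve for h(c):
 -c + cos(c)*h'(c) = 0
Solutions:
 h(c) = C1 + Integral(c/cos(c), c)


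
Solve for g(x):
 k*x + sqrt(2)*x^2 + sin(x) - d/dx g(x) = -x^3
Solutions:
 g(x) = C1 + k*x^2/2 + x^4/4 + sqrt(2)*x^3/3 - cos(x)


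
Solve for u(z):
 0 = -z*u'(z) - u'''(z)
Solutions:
 u(z) = C1 + Integral(C2*airyai(-z) + C3*airybi(-z), z)


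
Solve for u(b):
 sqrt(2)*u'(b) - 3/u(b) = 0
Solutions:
 u(b) = -sqrt(C1 + 3*sqrt(2)*b)
 u(b) = sqrt(C1 + 3*sqrt(2)*b)


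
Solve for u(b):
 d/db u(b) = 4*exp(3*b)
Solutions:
 u(b) = C1 + 4*exp(3*b)/3


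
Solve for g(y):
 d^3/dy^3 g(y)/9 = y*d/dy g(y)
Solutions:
 g(y) = C1 + Integral(C2*airyai(3^(2/3)*y) + C3*airybi(3^(2/3)*y), y)


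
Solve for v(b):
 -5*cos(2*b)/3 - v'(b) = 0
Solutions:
 v(b) = C1 - 5*sin(2*b)/6


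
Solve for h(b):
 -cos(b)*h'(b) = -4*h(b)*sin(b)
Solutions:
 h(b) = C1/cos(b)^4


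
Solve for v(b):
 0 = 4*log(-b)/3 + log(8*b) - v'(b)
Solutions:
 v(b) = C1 + 7*b*log(b)/3 + b*(-7/3 + 3*log(2) + 4*I*pi/3)


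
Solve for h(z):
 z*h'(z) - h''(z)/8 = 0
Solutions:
 h(z) = C1 + C2*erfi(2*z)


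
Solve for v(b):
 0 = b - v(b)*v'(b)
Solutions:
 v(b) = -sqrt(C1 + b^2)
 v(b) = sqrt(C1 + b^2)


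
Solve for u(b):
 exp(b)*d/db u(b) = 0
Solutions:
 u(b) = C1


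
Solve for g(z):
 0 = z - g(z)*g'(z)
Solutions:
 g(z) = -sqrt(C1 + z^2)
 g(z) = sqrt(C1 + z^2)


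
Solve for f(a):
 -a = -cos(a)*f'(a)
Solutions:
 f(a) = C1 + Integral(a/cos(a), a)


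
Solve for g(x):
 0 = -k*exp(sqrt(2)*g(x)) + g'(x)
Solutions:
 g(x) = sqrt(2)*(2*log(-1/(C1 + k*x)) - log(2))/4


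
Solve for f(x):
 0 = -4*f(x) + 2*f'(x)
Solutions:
 f(x) = C1*exp(2*x)


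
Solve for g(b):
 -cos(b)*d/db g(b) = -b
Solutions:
 g(b) = C1 + Integral(b/cos(b), b)


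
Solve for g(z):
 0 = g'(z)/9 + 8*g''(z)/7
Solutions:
 g(z) = C1 + C2*exp(-7*z/72)


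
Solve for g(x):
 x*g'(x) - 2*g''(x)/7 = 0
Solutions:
 g(x) = C1 + C2*erfi(sqrt(7)*x/2)


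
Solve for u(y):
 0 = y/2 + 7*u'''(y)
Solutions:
 u(y) = C1 + C2*y + C3*y^2 - y^4/336


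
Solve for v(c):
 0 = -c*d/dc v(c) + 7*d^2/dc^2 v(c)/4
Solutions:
 v(c) = C1 + C2*erfi(sqrt(14)*c/7)


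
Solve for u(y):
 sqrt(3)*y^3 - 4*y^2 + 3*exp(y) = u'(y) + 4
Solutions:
 u(y) = C1 + sqrt(3)*y^4/4 - 4*y^3/3 - 4*y + 3*exp(y)


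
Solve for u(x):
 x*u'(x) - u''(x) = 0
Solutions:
 u(x) = C1 + C2*erfi(sqrt(2)*x/2)


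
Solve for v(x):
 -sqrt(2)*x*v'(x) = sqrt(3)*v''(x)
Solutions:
 v(x) = C1 + C2*erf(6^(3/4)*x/6)


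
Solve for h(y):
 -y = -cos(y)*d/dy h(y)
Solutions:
 h(y) = C1 + Integral(y/cos(y), y)


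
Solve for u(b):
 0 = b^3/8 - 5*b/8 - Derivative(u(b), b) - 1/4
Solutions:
 u(b) = C1 + b^4/32 - 5*b^2/16 - b/4


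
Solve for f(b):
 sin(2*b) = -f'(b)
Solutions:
 f(b) = C1 + cos(2*b)/2


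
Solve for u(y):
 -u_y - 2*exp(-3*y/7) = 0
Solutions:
 u(y) = C1 + 14*exp(-3*y/7)/3


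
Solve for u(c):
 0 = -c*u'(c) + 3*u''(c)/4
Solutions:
 u(c) = C1 + C2*erfi(sqrt(6)*c/3)


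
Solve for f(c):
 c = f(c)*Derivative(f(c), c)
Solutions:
 f(c) = -sqrt(C1 + c^2)
 f(c) = sqrt(C1 + c^2)


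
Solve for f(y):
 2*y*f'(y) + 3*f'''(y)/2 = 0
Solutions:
 f(y) = C1 + Integral(C2*airyai(-6^(2/3)*y/3) + C3*airybi(-6^(2/3)*y/3), y)


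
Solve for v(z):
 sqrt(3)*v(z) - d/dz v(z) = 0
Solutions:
 v(z) = C1*exp(sqrt(3)*z)


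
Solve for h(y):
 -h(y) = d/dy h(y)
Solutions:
 h(y) = C1*exp(-y)


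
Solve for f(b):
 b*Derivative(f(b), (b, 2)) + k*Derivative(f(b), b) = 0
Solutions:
 f(b) = C1 + b^(1 - re(k))*(C2*sin(log(b)*Abs(im(k))) + C3*cos(log(b)*im(k)))


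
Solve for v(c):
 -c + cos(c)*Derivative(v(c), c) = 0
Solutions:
 v(c) = C1 + Integral(c/cos(c), c)


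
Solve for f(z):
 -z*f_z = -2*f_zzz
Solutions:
 f(z) = C1 + Integral(C2*airyai(2^(2/3)*z/2) + C3*airybi(2^(2/3)*z/2), z)


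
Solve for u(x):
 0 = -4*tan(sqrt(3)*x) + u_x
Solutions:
 u(x) = C1 - 4*sqrt(3)*log(cos(sqrt(3)*x))/3


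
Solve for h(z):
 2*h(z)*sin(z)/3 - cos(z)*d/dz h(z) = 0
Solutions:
 h(z) = C1/cos(z)^(2/3)


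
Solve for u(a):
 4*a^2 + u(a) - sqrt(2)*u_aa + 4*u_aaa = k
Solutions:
 u(a) = C1*exp(a*(2^(2/3)/(-sqrt(2) + sqrt(-2 + (108 - sqrt(2))^2) + 108)^(1/3) + 2*sqrt(2) + 2^(1/3)*(-sqrt(2) + sqrt(-2 + (108 - sqrt(2))^2) + 108)^(1/3))/24)*sin(2^(1/3)*sqrt(3)*a*(-(-sqrt(2) + sqrt(-2 + (108 - sqrt(2))^2) + 108)^(1/3) + 2^(1/3)/(-sqrt(2) + sqrt(-2 + (108 - sqrt(2))^2) + 108)^(1/3))/24) + C2*exp(a*(2^(2/3)/(-sqrt(2) + sqrt(-2 + (108 - sqrt(2))^2) + 108)^(1/3) + 2*sqrt(2) + 2^(1/3)*(-sqrt(2) + sqrt(-2 + (108 - sqrt(2))^2) + 108)^(1/3))/24)*cos(2^(1/3)*sqrt(3)*a*(-(-sqrt(2) + sqrt(-2 + (108 - sqrt(2))^2) + 108)^(1/3) + 2^(1/3)/(-sqrt(2) + sqrt(-2 + (108 - sqrt(2))^2) + 108)^(1/3))/24) + C3*exp(a*(-2^(1/3)*(-sqrt(2) + sqrt(-2 + (108 - sqrt(2))^2) + 108)^(1/3) - 2^(2/3)/(-sqrt(2) + sqrt(-2 + (108 - sqrt(2))^2) + 108)^(1/3) + sqrt(2))/12) - 4*a^2 + k - 8*sqrt(2)


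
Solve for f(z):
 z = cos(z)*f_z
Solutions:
 f(z) = C1 + Integral(z/cos(z), z)


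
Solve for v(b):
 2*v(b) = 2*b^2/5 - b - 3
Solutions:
 v(b) = b^2/5 - b/2 - 3/2


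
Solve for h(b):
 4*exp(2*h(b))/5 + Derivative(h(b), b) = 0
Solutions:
 h(b) = log(-sqrt(1/(C1 + 4*b))) - log(2) + log(10)/2
 h(b) = log(1/(C1 + 4*b))/2 - log(2) + log(10)/2


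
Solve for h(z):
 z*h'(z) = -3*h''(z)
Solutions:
 h(z) = C1 + C2*erf(sqrt(6)*z/6)


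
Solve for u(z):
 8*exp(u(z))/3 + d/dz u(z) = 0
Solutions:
 u(z) = log(1/(C1 + 8*z)) + log(3)


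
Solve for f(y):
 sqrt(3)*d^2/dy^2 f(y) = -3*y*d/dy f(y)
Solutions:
 f(y) = C1 + C2*erf(sqrt(2)*3^(1/4)*y/2)


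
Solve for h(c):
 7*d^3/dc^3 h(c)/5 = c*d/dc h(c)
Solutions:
 h(c) = C1 + Integral(C2*airyai(5^(1/3)*7^(2/3)*c/7) + C3*airybi(5^(1/3)*7^(2/3)*c/7), c)


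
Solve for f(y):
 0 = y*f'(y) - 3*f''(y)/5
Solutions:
 f(y) = C1 + C2*erfi(sqrt(30)*y/6)


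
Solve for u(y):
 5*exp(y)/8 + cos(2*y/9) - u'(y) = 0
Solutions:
 u(y) = C1 + 5*exp(y)/8 + 9*sin(2*y/9)/2


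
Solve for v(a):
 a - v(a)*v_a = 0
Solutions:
 v(a) = -sqrt(C1 + a^2)
 v(a) = sqrt(C1 + a^2)


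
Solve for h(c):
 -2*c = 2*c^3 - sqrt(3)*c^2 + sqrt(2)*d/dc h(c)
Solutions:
 h(c) = C1 - sqrt(2)*c^4/4 + sqrt(6)*c^3/6 - sqrt(2)*c^2/2


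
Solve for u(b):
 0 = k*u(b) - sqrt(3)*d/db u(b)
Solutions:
 u(b) = C1*exp(sqrt(3)*b*k/3)


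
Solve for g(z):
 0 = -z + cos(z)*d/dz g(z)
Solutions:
 g(z) = C1 + Integral(z/cos(z), z)


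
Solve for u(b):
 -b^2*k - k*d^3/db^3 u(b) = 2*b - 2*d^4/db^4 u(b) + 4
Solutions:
 u(b) = C1 + C2*b + C3*b^2 + C4*exp(b*k/2) - b^5/60 - b^4/(4*k) + b^3*(-2/3 - 2/k)/k


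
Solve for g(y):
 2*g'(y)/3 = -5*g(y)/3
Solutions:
 g(y) = C1*exp(-5*y/2)


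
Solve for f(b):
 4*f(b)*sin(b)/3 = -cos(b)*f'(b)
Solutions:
 f(b) = C1*cos(b)^(4/3)


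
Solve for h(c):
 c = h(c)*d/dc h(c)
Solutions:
 h(c) = -sqrt(C1 + c^2)
 h(c) = sqrt(C1 + c^2)


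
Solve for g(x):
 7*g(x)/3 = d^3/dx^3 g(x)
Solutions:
 g(x) = C3*exp(3^(2/3)*7^(1/3)*x/3) + (C1*sin(3^(1/6)*7^(1/3)*x/2) + C2*cos(3^(1/6)*7^(1/3)*x/2))*exp(-3^(2/3)*7^(1/3)*x/6)


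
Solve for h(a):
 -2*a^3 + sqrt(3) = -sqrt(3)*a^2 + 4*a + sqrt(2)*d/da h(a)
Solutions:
 h(a) = C1 - sqrt(2)*a^4/4 + sqrt(6)*a^3/6 - sqrt(2)*a^2 + sqrt(6)*a/2


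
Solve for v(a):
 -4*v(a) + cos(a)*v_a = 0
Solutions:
 v(a) = C1*(sin(a)^2 + 2*sin(a) + 1)/(sin(a)^2 - 2*sin(a) + 1)


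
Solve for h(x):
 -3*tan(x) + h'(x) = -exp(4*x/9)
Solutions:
 h(x) = C1 - 9*exp(4*x/9)/4 - 3*log(cos(x))


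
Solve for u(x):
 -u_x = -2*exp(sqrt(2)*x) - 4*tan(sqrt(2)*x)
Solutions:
 u(x) = C1 + sqrt(2)*exp(sqrt(2)*x) - 2*sqrt(2)*log(cos(sqrt(2)*x))


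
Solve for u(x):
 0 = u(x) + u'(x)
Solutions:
 u(x) = C1*exp(-x)


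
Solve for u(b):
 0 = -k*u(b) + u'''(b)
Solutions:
 u(b) = C1*exp(b*k^(1/3)) + C2*exp(b*k^(1/3)*(-1 + sqrt(3)*I)/2) + C3*exp(-b*k^(1/3)*(1 + sqrt(3)*I)/2)


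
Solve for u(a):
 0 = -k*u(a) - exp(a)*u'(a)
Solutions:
 u(a) = C1*exp(k*exp(-a))


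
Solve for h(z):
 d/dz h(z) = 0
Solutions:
 h(z) = C1


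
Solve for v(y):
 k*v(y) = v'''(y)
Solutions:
 v(y) = C1*exp(k^(1/3)*y) + C2*exp(k^(1/3)*y*(-1 + sqrt(3)*I)/2) + C3*exp(-k^(1/3)*y*(1 + sqrt(3)*I)/2)


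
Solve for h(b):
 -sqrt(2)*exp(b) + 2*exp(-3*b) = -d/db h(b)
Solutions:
 h(b) = C1 + sqrt(2)*exp(b) + 2*exp(-3*b)/3


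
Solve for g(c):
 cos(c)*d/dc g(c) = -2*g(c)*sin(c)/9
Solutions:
 g(c) = C1*cos(c)^(2/9)


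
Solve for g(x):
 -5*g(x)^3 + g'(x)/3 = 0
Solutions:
 g(x) = -sqrt(2)*sqrt(-1/(C1 + 15*x))/2
 g(x) = sqrt(2)*sqrt(-1/(C1 + 15*x))/2


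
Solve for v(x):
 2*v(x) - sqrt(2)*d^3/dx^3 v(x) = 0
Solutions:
 v(x) = C3*exp(2^(1/6)*x) + (C1*sin(2^(1/6)*sqrt(3)*x/2) + C2*cos(2^(1/6)*sqrt(3)*x/2))*exp(-2^(1/6)*x/2)


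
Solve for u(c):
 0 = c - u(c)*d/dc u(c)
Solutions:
 u(c) = -sqrt(C1 + c^2)
 u(c) = sqrt(C1 + c^2)


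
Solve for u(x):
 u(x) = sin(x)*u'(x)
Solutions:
 u(x) = C1*sqrt(cos(x) - 1)/sqrt(cos(x) + 1)


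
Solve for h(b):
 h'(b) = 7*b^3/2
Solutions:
 h(b) = C1 + 7*b^4/8


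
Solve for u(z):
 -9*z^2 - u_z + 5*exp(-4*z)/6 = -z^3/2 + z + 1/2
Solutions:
 u(z) = C1 + z^4/8 - 3*z^3 - z^2/2 - z/2 - 5*exp(-4*z)/24


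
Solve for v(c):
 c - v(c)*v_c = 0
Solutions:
 v(c) = -sqrt(C1 + c^2)
 v(c) = sqrt(C1 + c^2)


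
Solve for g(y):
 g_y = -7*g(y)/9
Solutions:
 g(y) = C1*exp(-7*y/9)


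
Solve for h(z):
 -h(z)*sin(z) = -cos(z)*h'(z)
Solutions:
 h(z) = C1/cos(z)


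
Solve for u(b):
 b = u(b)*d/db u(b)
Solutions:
 u(b) = -sqrt(C1 + b^2)
 u(b) = sqrt(C1 + b^2)


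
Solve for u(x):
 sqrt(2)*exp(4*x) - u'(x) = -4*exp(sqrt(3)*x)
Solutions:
 u(x) = C1 + sqrt(2)*exp(4*x)/4 + 4*sqrt(3)*exp(sqrt(3)*x)/3


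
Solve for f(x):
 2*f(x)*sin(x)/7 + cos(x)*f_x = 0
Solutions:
 f(x) = C1*cos(x)^(2/7)


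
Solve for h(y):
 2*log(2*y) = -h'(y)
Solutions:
 h(y) = C1 - 2*y*log(y) - y*log(4) + 2*y


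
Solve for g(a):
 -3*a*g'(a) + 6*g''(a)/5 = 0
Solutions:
 g(a) = C1 + C2*erfi(sqrt(5)*a/2)


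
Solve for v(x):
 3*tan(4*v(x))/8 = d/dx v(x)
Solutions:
 v(x) = -asin(C1*exp(3*x/2))/4 + pi/4
 v(x) = asin(C1*exp(3*x/2))/4


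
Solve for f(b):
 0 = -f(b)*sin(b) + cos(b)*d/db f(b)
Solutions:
 f(b) = C1/cos(b)


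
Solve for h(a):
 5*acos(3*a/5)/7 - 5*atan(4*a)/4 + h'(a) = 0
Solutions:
 h(a) = C1 - 5*a*acos(3*a/5)/7 + 5*a*atan(4*a)/4 + 5*sqrt(25 - 9*a^2)/21 - 5*log(16*a^2 + 1)/32


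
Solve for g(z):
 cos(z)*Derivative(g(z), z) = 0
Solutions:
 g(z) = C1


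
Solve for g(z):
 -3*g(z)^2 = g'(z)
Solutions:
 g(z) = 1/(C1 + 3*z)


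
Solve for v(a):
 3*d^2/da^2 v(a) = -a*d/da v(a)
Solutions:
 v(a) = C1 + C2*erf(sqrt(6)*a/6)


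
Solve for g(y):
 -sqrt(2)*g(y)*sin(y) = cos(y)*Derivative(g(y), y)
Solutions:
 g(y) = C1*cos(y)^(sqrt(2))


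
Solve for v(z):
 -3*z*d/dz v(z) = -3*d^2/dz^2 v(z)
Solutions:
 v(z) = C1 + C2*erfi(sqrt(2)*z/2)


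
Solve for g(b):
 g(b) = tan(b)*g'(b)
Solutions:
 g(b) = C1*sin(b)


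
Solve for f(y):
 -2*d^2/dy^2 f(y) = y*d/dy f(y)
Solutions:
 f(y) = C1 + C2*erf(y/2)


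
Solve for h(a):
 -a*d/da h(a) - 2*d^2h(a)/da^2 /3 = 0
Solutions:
 h(a) = C1 + C2*erf(sqrt(3)*a/2)


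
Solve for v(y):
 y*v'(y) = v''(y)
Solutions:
 v(y) = C1 + C2*erfi(sqrt(2)*y/2)


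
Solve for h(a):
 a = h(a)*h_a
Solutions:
 h(a) = -sqrt(C1 + a^2)
 h(a) = sqrt(C1 + a^2)


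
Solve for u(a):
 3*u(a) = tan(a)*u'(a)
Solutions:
 u(a) = C1*sin(a)^3


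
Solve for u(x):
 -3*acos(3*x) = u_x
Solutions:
 u(x) = C1 - 3*x*acos(3*x) + sqrt(1 - 9*x^2)


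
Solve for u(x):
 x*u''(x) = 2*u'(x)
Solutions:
 u(x) = C1 + C2*x^3


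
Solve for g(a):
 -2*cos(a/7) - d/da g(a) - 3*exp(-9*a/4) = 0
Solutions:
 g(a) = C1 - 14*sin(a/7) + 4*exp(-9*a/4)/3


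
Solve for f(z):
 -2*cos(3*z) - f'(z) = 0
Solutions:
 f(z) = C1 - 2*sin(3*z)/3


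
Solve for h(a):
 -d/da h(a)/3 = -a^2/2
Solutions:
 h(a) = C1 + a^3/2


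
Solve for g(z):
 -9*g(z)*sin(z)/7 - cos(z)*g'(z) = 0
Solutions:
 g(z) = C1*cos(z)^(9/7)


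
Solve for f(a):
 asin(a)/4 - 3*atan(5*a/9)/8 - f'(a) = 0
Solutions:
 f(a) = C1 + a*asin(a)/4 - 3*a*atan(5*a/9)/8 + sqrt(1 - a^2)/4 + 27*log(25*a^2 + 81)/80


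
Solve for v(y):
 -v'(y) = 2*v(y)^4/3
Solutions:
 v(y) = (-1 - sqrt(3)*I)*(1/(C1 + 2*y))^(1/3)/2
 v(y) = (-1 + sqrt(3)*I)*(1/(C1 + 2*y))^(1/3)/2
 v(y) = (1/(C1 + 2*y))^(1/3)


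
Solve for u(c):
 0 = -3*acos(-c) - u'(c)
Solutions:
 u(c) = C1 - 3*c*acos(-c) - 3*sqrt(1 - c^2)


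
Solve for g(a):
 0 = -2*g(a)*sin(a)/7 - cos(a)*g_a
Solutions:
 g(a) = C1*cos(a)^(2/7)


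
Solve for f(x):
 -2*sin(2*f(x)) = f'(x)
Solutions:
 f(x) = pi - acos((-C1 - exp(8*x))/(C1 - exp(8*x)))/2
 f(x) = acos((-C1 - exp(8*x))/(C1 - exp(8*x)))/2


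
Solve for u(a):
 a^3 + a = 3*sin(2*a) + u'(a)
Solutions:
 u(a) = C1 + a^4/4 + a^2/2 + 3*cos(2*a)/2


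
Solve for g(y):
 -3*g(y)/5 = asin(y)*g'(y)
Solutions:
 g(y) = C1*exp(-3*Integral(1/asin(y), y)/5)


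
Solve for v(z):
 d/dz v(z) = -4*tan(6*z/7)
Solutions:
 v(z) = C1 + 14*log(cos(6*z/7))/3


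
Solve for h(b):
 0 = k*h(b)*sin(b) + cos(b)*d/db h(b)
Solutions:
 h(b) = C1*exp(k*log(cos(b)))


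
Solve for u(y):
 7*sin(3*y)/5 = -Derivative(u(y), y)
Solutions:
 u(y) = C1 + 7*cos(3*y)/15


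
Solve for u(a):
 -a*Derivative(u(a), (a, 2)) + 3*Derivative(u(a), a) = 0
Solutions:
 u(a) = C1 + C2*a^4


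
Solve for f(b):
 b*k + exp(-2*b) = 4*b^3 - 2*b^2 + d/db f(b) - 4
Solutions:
 f(b) = C1 - b^4 + 2*b^3/3 + b^2*k/2 + 4*b - exp(-2*b)/2


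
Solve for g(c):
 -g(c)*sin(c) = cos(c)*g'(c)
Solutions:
 g(c) = C1*cos(c)


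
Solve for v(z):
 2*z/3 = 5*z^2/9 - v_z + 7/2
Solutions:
 v(z) = C1 + 5*z^3/27 - z^2/3 + 7*z/2


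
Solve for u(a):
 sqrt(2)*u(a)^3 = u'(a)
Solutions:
 u(a) = -sqrt(2)*sqrt(-1/(C1 + sqrt(2)*a))/2
 u(a) = sqrt(2)*sqrt(-1/(C1 + sqrt(2)*a))/2


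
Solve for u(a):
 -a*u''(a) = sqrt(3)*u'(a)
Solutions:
 u(a) = C1 + C2*a^(1 - sqrt(3))


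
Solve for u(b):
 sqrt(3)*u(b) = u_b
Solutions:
 u(b) = C1*exp(sqrt(3)*b)


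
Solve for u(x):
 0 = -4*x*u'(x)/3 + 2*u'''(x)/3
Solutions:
 u(x) = C1 + Integral(C2*airyai(2^(1/3)*x) + C3*airybi(2^(1/3)*x), x)


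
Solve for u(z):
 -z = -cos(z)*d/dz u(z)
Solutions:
 u(z) = C1 + Integral(z/cos(z), z)


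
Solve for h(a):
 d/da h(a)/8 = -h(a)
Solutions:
 h(a) = C1*exp(-8*a)


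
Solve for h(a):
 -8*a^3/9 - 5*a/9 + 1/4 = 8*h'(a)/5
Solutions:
 h(a) = C1 - 5*a^4/36 - 25*a^2/144 + 5*a/32


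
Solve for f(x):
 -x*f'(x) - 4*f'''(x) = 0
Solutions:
 f(x) = C1 + Integral(C2*airyai(-2^(1/3)*x/2) + C3*airybi(-2^(1/3)*x/2), x)


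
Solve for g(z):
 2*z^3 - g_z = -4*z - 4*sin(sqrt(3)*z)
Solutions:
 g(z) = C1 + z^4/2 + 2*z^2 - 4*sqrt(3)*cos(sqrt(3)*z)/3


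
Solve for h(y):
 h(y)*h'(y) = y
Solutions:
 h(y) = -sqrt(C1 + y^2)
 h(y) = sqrt(C1 + y^2)


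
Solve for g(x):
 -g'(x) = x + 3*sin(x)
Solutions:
 g(x) = C1 - x^2/2 + 3*cos(x)


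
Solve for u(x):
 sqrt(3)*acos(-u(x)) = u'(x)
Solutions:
 Integral(1/acos(-_y), (_y, u(x))) = C1 + sqrt(3)*x


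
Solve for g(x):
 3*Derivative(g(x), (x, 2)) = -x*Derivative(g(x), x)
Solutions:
 g(x) = C1 + C2*erf(sqrt(6)*x/6)


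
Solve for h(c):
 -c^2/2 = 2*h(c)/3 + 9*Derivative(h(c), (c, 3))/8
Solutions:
 h(c) = C3*exp(-2*2^(1/3)*c/3) - 3*c^2/4 + (C1*sin(2^(1/3)*sqrt(3)*c/3) + C2*cos(2^(1/3)*sqrt(3)*c/3))*exp(2^(1/3)*c/3)


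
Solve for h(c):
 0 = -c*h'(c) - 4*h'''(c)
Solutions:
 h(c) = C1 + Integral(C2*airyai(-2^(1/3)*c/2) + C3*airybi(-2^(1/3)*c/2), c)


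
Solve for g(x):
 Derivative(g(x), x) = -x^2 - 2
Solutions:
 g(x) = C1 - x^3/3 - 2*x


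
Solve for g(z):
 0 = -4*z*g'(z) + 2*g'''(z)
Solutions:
 g(z) = C1 + Integral(C2*airyai(2^(1/3)*z) + C3*airybi(2^(1/3)*z), z)


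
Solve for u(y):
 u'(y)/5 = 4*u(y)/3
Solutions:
 u(y) = C1*exp(20*y/3)


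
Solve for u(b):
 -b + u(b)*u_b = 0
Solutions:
 u(b) = -sqrt(C1 + b^2)
 u(b) = sqrt(C1 + b^2)


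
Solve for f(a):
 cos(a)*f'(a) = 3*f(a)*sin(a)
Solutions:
 f(a) = C1/cos(a)^3


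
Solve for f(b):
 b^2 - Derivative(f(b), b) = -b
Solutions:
 f(b) = C1 + b^3/3 + b^2/2


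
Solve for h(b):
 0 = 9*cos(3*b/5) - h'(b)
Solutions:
 h(b) = C1 + 15*sin(3*b/5)


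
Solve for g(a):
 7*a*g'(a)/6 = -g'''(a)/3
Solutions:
 g(a) = C1 + Integral(C2*airyai(-2^(2/3)*7^(1/3)*a/2) + C3*airybi(-2^(2/3)*7^(1/3)*a/2), a)


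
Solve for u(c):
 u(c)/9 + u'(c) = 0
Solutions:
 u(c) = C1*exp(-c/9)


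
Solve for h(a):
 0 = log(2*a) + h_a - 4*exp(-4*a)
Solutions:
 h(a) = C1 - a*log(a) + a*(1 - log(2)) - exp(-4*a)


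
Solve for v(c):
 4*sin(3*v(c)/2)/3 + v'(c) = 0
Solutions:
 v(c) = -2*acos((-C1 - exp(4*c))/(C1 - exp(4*c)))/3 + 4*pi/3
 v(c) = 2*acos((-C1 - exp(4*c))/(C1 - exp(4*c)))/3


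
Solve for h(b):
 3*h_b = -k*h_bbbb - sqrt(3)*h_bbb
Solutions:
 h(b) = C1 + C2*exp(-b*(3^(1/3)*(sqrt(((27 + 2*sqrt(3)/k^2)^2 - 12/k^4)/k^2)/2 + 27/(2*k) + sqrt(3)/k^3)^(1/3) + sqrt(3)/k + 3^(2/3)/(k^2*(sqrt(((27 + 2*sqrt(3)/k^2)^2 - 12/k^4)/k^2)/2 + 27/(2*k) + sqrt(3)/k^3)^(1/3)))/3) + C3*exp(b*(3^(1/3)*(sqrt(((27 + 2*sqrt(3)/k^2)^2 - 12/k^4)/k^2)/2 + 27/(2*k) + sqrt(3)/k^3)^(1/3)/6 - 3^(5/6)*I*(sqrt(((27 + 2*sqrt(3)/k^2)^2 - 12/k^4)/k^2)/2 + 27/(2*k) + sqrt(3)/k^3)^(1/3)/6 - sqrt(3)/(3*k) - 2/(k^2*(-3^(1/3) + 3^(5/6)*I)*(sqrt(((27 + 2*sqrt(3)/k^2)^2 - 12/k^4)/k^2)/2 + 27/(2*k) + sqrt(3)/k^3)^(1/3)))) + C4*exp(b*(3^(1/3)*(sqrt(((27 + 2*sqrt(3)/k^2)^2 - 12/k^4)/k^2)/2 + 27/(2*k) + sqrt(3)/k^3)^(1/3)/6 + 3^(5/6)*I*(sqrt(((27 + 2*sqrt(3)/k^2)^2 - 12/k^4)/k^2)/2 + 27/(2*k) + sqrt(3)/k^3)^(1/3)/6 - sqrt(3)/(3*k) + 2/(k^2*(3^(1/3) + 3^(5/6)*I)*(sqrt(((27 + 2*sqrt(3)/k^2)^2 - 12/k^4)/k^2)/2 + 27/(2*k) + sqrt(3)/k^3)^(1/3))))


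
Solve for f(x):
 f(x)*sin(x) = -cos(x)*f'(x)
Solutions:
 f(x) = C1*cos(x)


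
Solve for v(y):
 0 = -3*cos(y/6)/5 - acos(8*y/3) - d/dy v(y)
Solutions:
 v(y) = C1 - y*acos(8*y/3) + sqrt(9 - 64*y^2)/8 - 18*sin(y/6)/5


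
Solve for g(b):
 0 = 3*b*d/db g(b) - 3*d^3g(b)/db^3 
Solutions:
 g(b) = C1 + Integral(C2*airyai(b) + C3*airybi(b), b)


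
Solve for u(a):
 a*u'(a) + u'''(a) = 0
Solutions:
 u(a) = C1 + Integral(C2*airyai(-a) + C3*airybi(-a), a)


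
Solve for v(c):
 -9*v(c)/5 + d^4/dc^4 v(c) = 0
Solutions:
 v(c) = C1*exp(-sqrt(3)*5^(3/4)*c/5) + C2*exp(sqrt(3)*5^(3/4)*c/5) + C3*sin(sqrt(3)*5^(3/4)*c/5) + C4*cos(sqrt(3)*5^(3/4)*c/5)


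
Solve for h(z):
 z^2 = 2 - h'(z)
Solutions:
 h(z) = C1 - z^3/3 + 2*z


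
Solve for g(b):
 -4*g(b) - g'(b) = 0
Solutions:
 g(b) = C1*exp(-4*b)


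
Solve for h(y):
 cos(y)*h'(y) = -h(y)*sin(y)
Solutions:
 h(y) = C1*cos(y)


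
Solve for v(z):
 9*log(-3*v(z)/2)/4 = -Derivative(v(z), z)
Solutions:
 4*Integral(1/(log(-_y) - log(2) + log(3)), (_y, v(z)))/9 = C1 - z


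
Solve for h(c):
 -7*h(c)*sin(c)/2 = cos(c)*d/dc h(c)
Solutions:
 h(c) = C1*cos(c)^(7/2)


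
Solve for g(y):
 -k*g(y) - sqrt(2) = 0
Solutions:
 g(y) = -sqrt(2)/k


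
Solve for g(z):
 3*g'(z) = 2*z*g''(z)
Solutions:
 g(z) = C1 + C2*z^(5/2)


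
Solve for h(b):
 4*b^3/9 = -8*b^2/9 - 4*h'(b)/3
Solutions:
 h(b) = C1 - b^4/12 - 2*b^3/9


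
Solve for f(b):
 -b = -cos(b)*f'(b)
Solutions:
 f(b) = C1 + Integral(b/cos(b), b)


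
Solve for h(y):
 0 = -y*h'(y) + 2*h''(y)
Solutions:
 h(y) = C1 + C2*erfi(y/2)


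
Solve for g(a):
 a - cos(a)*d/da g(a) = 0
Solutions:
 g(a) = C1 + Integral(a/cos(a), a)


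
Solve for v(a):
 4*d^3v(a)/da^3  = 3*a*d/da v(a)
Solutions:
 v(a) = C1 + Integral(C2*airyai(6^(1/3)*a/2) + C3*airybi(6^(1/3)*a/2), a)


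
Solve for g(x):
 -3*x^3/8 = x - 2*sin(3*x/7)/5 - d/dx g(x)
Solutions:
 g(x) = C1 + 3*x^4/32 + x^2/2 + 14*cos(3*x/7)/15


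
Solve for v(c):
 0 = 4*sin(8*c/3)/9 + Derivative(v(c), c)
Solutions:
 v(c) = C1 + cos(8*c/3)/6


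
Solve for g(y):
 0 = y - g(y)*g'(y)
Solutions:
 g(y) = -sqrt(C1 + y^2)
 g(y) = sqrt(C1 + y^2)


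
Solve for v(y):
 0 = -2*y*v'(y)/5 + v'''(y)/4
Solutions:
 v(y) = C1 + Integral(C2*airyai(2*5^(2/3)*y/5) + C3*airybi(2*5^(2/3)*y/5), y)


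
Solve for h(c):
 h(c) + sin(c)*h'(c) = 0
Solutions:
 h(c) = C1*sqrt(cos(c) + 1)/sqrt(cos(c) - 1)


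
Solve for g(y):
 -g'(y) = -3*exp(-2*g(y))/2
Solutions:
 g(y) = log(-sqrt(C1 + 3*y))
 g(y) = log(C1 + 3*y)/2


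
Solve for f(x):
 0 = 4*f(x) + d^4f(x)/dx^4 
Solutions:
 f(x) = (C1*sin(x) + C2*cos(x))*exp(-x) + (C3*sin(x) + C4*cos(x))*exp(x)


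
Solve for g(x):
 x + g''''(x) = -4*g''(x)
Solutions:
 g(x) = C1 + C2*x + C3*sin(2*x) + C4*cos(2*x) - x^3/24


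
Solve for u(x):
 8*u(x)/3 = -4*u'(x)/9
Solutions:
 u(x) = C1*exp(-6*x)


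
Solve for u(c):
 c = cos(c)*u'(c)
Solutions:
 u(c) = C1 + Integral(c/cos(c), c)


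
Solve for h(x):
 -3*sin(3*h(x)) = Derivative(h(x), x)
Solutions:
 h(x) = -acos((-C1 - exp(18*x))/(C1 - exp(18*x)))/3 + 2*pi/3
 h(x) = acos((-C1 - exp(18*x))/(C1 - exp(18*x)))/3


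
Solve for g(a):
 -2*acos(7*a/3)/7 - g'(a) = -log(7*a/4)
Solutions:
 g(a) = C1 + a*log(a) - 2*a*acos(7*a/3)/7 - 2*a*log(2) - a + a*log(7) + 2*sqrt(9 - 49*a^2)/49


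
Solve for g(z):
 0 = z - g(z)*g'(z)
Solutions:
 g(z) = -sqrt(C1 + z^2)
 g(z) = sqrt(C1 + z^2)


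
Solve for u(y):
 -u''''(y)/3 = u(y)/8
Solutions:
 u(y) = (C1*sin(2^(3/4)*3^(1/4)*y/4) + C2*cos(2^(3/4)*3^(1/4)*y/4))*exp(-2^(3/4)*3^(1/4)*y/4) + (C3*sin(2^(3/4)*3^(1/4)*y/4) + C4*cos(2^(3/4)*3^(1/4)*y/4))*exp(2^(3/4)*3^(1/4)*y/4)


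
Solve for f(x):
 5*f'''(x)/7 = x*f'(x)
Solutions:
 f(x) = C1 + Integral(C2*airyai(5^(2/3)*7^(1/3)*x/5) + C3*airybi(5^(2/3)*7^(1/3)*x/5), x)


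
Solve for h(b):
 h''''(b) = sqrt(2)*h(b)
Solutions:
 h(b) = C1*exp(-2^(1/8)*b) + C2*exp(2^(1/8)*b) + C3*sin(2^(1/8)*b) + C4*cos(2^(1/8)*b)


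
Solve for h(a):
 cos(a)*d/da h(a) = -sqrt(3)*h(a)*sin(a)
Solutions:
 h(a) = C1*cos(a)^(sqrt(3))


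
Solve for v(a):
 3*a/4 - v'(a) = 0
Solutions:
 v(a) = C1 + 3*a^2/8


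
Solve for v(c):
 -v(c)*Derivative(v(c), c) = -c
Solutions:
 v(c) = -sqrt(C1 + c^2)
 v(c) = sqrt(C1 + c^2)


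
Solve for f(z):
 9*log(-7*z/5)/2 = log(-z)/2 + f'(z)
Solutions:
 f(z) = C1 + 4*z*log(-z) + z*(-5*log(5) - 4 + log(35)/2 + 4*log(7))


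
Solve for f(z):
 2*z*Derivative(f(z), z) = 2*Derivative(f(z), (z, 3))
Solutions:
 f(z) = C1 + Integral(C2*airyai(z) + C3*airybi(z), z)


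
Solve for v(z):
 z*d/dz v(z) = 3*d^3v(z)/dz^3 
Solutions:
 v(z) = C1 + Integral(C2*airyai(3^(2/3)*z/3) + C3*airybi(3^(2/3)*z/3), z)


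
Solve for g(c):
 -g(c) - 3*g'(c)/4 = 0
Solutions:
 g(c) = C1*exp(-4*c/3)


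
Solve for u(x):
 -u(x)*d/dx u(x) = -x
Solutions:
 u(x) = -sqrt(C1 + x^2)
 u(x) = sqrt(C1 + x^2)


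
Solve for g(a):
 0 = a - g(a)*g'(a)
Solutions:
 g(a) = -sqrt(C1 + a^2)
 g(a) = sqrt(C1 + a^2)


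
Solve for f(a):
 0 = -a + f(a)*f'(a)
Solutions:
 f(a) = -sqrt(C1 + a^2)
 f(a) = sqrt(C1 + a^2)


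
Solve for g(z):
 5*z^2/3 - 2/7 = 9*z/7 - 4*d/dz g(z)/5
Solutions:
 g(z) = C1 - 25*z^3/36 + 45*z^2/56 + 5*z/14


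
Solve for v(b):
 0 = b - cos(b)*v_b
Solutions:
 v(b) = C1 + Integral(b/cos(b), b)


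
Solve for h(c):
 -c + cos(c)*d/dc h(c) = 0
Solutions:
 h(c) = C1 + Integral(c/cos(c), c)


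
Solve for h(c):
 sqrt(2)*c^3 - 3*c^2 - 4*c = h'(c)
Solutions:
 h(c) = C1 + sqrt(2)*c^4/4 - c^3 - 2*c^2


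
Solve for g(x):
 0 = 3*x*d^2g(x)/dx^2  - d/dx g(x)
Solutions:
 g(x) = C1 + C2*x^(4/3)


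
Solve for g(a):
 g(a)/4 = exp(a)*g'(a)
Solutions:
 g(a) = C1*exp(-exp(-a)/4)


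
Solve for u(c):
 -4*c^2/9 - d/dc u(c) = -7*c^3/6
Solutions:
 u(c) = C1 + 7*c^4/24 - 4*c^3/27


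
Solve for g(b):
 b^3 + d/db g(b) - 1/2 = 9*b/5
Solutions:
 g(b) = C1 - b^4/4 + 9*b^2/10 + b/2


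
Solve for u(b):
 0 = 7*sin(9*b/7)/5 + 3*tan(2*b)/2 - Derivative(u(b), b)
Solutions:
 u(b) = C1 - 3*log(cos(2*b))/4 - 49*cos(9*b/7)/45


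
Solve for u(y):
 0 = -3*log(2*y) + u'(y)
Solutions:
 u(y) = C1 + 3*y*log(y) - 3*y + y*log(8)


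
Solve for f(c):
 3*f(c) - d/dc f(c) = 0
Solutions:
 f(c) = C1*exp(3*c)


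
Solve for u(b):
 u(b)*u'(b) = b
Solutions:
 u(b) = -sqrt(C1 + b^2)
 u(b) = sqrt(C1 + b^2)


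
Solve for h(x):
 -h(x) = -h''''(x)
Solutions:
 h(x) = C1*exp(-x) + C2*exp(x) + C3*sin(x) + C4*cos(x)


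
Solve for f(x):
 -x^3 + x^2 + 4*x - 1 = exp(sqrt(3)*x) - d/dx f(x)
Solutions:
 f(x) = C1 + x^4/4 - x^3/3 - 2*x^2 + x + sqrt(3)*exp(sqrt(3)*x)/3


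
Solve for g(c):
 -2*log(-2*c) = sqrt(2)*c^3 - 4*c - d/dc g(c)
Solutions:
 g(c) = C1 + sqrt(2)*c^4/4 - 2*c^2 + 2*c*log(-c) + 2*c*(-1 + log(2))


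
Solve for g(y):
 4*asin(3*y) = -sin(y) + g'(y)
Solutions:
 g(y) = C1 + 4*y*asin(3*y) + 4*sqrt(1 - 9*y^2)/3 - cos(y)


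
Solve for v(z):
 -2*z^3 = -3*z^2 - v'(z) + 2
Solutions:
 v(z) = C1 + z^4/2 - z^3 + 2*z


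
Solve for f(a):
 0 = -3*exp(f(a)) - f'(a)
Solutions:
 f(a) = log(1/(C1 + 3*a))


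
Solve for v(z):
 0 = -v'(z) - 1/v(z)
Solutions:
 v(z) = -sqrt(C1 - 2*z)
 v(z) = sqrt(C1 - 2*z)


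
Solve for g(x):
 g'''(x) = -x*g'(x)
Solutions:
 g(x) = C1 + Integral(C2*airyai(-x) + C3*airybi(-x), x)


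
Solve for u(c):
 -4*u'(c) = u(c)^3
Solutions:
 u(c) = -sqrt(2)*sqrt(-1/(C1 - c))
 u(c) = sqrt(2)*sqrt(-1/(C1 - c))


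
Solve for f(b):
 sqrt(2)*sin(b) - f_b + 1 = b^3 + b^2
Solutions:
 f(b) = C1 - b^4/4 - b^3/3 + b - sqrt(2)*cos(b)


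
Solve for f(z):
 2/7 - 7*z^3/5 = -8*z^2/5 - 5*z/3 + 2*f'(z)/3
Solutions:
 f(z) = C1 - 21*z^4/40 + 4*z^3/5 + 5*z^2/4 + 3*z/7


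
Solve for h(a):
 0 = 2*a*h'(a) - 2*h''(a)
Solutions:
 h(a) = C1 + C2*erfi(sqrt(2)*a/2)


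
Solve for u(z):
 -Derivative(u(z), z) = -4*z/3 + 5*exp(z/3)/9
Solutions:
 u(z) = C1 + 2*z^2/3 - 5*exp(z/3)/3


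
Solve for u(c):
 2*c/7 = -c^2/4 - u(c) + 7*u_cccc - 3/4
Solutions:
 u(c) = C1*exp(-7^(3/4)*c/7) + C2*exp(7^(3/4)*c/7) + C3*sin(7^(3/4)*c/7) + C4*cos(7^(3/4)*c/7) - c^2/4 - 2*c/7 - 3/4


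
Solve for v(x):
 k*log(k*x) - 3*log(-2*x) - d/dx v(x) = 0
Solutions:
 v(x) = C1 + x*(k - 3)*log(-x) + x*(k*log(-k) - k - 3*log(2) + 3)


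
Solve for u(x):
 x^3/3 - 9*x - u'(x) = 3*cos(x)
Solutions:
 u(x) = C1 + x^4/12 - 9*x^2/2 - 3*sin(x)


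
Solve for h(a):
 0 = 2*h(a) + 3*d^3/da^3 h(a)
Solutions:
 h(a) = C3*exp(-2^(1/3)*3^(2/3)*a/3) + (C1*sin(2^(1/3)*3^(1/6)*a/2) + C2*cos(2^(1/3)*3^(1/6)*a/2))*exp(2^(1/3)*3^(2/3)*a/6)


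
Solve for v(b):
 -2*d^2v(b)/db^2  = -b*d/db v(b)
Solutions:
 v(b) = C1 + C2*erfi(b/2)


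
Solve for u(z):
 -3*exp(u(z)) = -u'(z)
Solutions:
 u(z) = log(-1/(C1 + 3*z))


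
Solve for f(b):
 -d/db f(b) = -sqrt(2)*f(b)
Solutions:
 f(b) = C1*exp(sqrt(2)*b)


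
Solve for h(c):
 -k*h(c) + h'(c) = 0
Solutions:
 h(c) = C1*exp(c*k)


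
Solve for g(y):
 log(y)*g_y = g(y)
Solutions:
 g(y) = C1*exp(li(y))


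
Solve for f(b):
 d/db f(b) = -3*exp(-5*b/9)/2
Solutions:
 f(b) = C1 + 27*exp(-5*b/9)/10


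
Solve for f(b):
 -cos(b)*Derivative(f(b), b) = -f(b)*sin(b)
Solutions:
 f(b) = C1/cos(b)


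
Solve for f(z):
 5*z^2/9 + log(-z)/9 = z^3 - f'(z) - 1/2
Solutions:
 f(z) = C1 + z^4/4 - 5*z^3/27 - z*log(-z)/9 - 7*z/18


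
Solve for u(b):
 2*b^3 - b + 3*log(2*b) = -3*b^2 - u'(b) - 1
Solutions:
 u(b) = C1 - b^4/2 - b^3 + b^2/2 - 3*b*log(b) - b*log(8) + 2*b


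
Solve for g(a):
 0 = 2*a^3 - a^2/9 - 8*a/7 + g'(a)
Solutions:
 g(a) = C1 - a^4/2 + a^3/27 + 4*a^2/7


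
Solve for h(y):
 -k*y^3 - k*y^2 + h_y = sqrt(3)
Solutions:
 h(y) = C1 + k*y^4/4 + k*y^3/3 + sqrt(3)*y


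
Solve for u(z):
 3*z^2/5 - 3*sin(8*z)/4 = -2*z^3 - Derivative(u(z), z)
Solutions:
 u(z) = C1 - z^4/2 - z^3/5 - 3*cos(8*z)/32


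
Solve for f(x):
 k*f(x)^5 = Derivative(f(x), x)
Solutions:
 f(x) = -(-1/(C1 + 4*k*x))^(1/4)
 f(x) = (-1/(C1 + 4*k*x))^(1/4)
 f(x) = -I*(-1/(C1 + 4*k*x))^(1/4)
 f(x) = I*(-1/(C1 + 4*k*x))^(1/4)


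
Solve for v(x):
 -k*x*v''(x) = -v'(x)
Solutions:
 v(x) = C1 + x^(((re(k) + 1)*re(k) + im(k)^2)/(re(k)^2 + im(k)^2))*(C2*sin(log(x)*Abs(im(k))/(re(k)^2 + im(k)^2)) + C3*cos(log(x)*im(k)/(re(k)^2 + im(k)^2)))


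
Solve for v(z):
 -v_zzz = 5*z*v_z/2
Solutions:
 v(z) = C1 + Integral(C2*airyai(-2^(2/3)*5^(1/3)*z/2) + C3*airybi(-2^(2/3)*5^(1/3)*z/2), z)


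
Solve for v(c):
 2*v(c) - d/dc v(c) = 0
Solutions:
 v(c) = C1*exp(2*c)


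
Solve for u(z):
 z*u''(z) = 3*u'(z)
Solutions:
 u(z) = C1 + C2*z^4
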